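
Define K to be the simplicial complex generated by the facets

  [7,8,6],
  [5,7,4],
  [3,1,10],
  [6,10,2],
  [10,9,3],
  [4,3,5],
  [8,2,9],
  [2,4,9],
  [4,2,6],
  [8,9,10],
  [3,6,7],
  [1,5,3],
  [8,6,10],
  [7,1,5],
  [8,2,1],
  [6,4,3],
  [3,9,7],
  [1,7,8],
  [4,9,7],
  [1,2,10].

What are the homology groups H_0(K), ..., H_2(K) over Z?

H_0 = Z,  H_1 = Z ⊕ Z/2,  H_2 = 0.

Fix the vertex order 1 < 2 < 3 < 4 < 5 < 6 < 7 < 8 < 9 < 10 and write every simplex with vertices in increasing order. Then dim K = 2 and the simplices of K are:

  0-simplices (10): [1], [2], [3], [4], [5], [6], [7], [8], [9], [10]
  1-simplices (30): (30 of them)
  2-simplices (20): (20 of them)

so the chain groups are C_0 ≅ Z^10, C_1 ≅ Z^30, C_2 ≅ Z^20.

The boundary map ∂_1: C_1 → C_0 is given by ∂[p,q] = [q] − [p]. For instance
  ∂[7,8] = [8] − [7].
As a 10×30 matrix over Z this has rank 9, with invariant factors (1,1,1,1,1,1,1,1,1).

Boundary ∂_2: C_2 → C_1 maps a triangle to the signed sum of its edges. For instance
  ∂[4,7,9] = [7,9] − [4,9] + [4,7],
  ∂[3,4,5] = [4,5] − [3,5] + [3,4].
The resulting 30×20 matrix has rank 20, and its Smith normal form has invariant factors (1,1,1,1,1,1,1,1,1,1,1,1,1,1,1,1,1,1,1,2).

Computing H_k = (kernel of ∂_k) / (image of ∂_{k+1}):

  H_0: rank C_0 − rank ∂_1 = 10 − 9 = 1, and the invariant factors of ∂_1 are all 1, so H_0 ≅ Z.
  H_1: rank ker ∂_1 − rank ∂_2 = (30 − 9) − 20 = 1, and ∂_2 has invariant factor 2 > 1, so H_1 ≅ Z ⊕ Z/2.
  H_2: rank ker ∂_2 − rank ∂_3 = (20 − 20) − 0 = 0, and there is no ∂_3, so H_2 ≅ 0.

As a check, the Euler characteristic is 10 − 30 + 20 = 0, which agrees with 1 − 1 + 0 = 0.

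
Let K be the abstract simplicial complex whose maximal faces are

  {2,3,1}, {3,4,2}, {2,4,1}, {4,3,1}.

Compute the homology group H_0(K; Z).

H_0 ≅ Z.

We work with the vertex ordering 1 < 2 < 3 < 4. The simplices of K, each written with vertices in increasing order, are:

  0-simplices (4): [1], [2], [3], [4]
  1-simplices (6): [1,2], [1,3], [1,4], [2,3], [2,4], [3,4]
  2-simplices (4): [1,2,3], [1,2,4], [1,3,4], [2,3,4]

so the chain groups are C_0 ≅ Z^4, C_1 ≅ Z^6, C_2 ≅ Z^4.

∂_1: C_1 → C_0 is given by ∂[p,q] = [q] − [p]. For instance
  ∂[1,4] = [4] − [1].
As a 4×6 matrix over Z this has rank 3, with invariant factors (1,1,1).

∂_2: C_2 → C_1 maps a triangle to the signed sum of its edges. For instance
  ∂[1,2,3] = [2,3] − [1,3] + [1,2],
  ∂[1,2,4] = [2,4] − [1,4] + [1,2].
As a 6×4 matrix over Z this has rank 3, with invariant factors (1,1,1).

Now H_k = ker ∂_k / im ∂_{k+1}, so:

  H_0: rank C_0 − rank ∂_1 = 4 − 3 = 1, and the invariant factors of ∂_1 are all 1, so H_0 ≅ Z.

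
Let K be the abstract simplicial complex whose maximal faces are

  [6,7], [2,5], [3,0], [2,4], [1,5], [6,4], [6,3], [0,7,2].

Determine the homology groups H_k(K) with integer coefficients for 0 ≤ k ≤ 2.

H_0 = Z,  H_1 = Z^2,  H_2 = 0.

Order the vertices as 0 < 1 < 2 < 3 < 4 < 5 < 6 < 7. Listing each simplex with vertices in this order, K has dimension 2 with simplices:

  0-simplices (8): [0], [1], [2], [3], [4], [5], [6], [7]
  1-simplices (10): [0,2], [0,3], [0,7], [1,5], [2,4], [2,5], [2,7], [3,6], [4,6], [6,7]
  2-simplices (1): [0,2,7]

so the chain groups are C_0 ≅ Z^8, C_1 ≅ Z^10, C_2 ≅ Z^1.

The boundary map ∂_1: C_1 → C_0 sends each edge [p,q] (with p < q) to q − p. For instance
  ∂[2,4] = [4] − [2].
The 8×10 boundary matrix has rank 7 and Smith normal form diag(1,1,1,1,1,1,1).

∂_2: C_2 → C_1 acts by ∂[p,q,r] = [q,r] − [p,r] + [p,q]. For instance
  ∂[0,2,7] = [2,7] − [0,7] + [0,2].
As a 10×1 matrix over Z this has rank 1, with invariant factors (1).

Reading off H_k = ker ∂_k / im ∂_{k+1}:

  H_0: rank C_0 − rank ∂_1 = 8 − 7 = 1, and the invariant factors of ∂_1 are all 1, so H_0 ≅ Z.
  H_1: rank ker ∂_1 − rank ∂_2 = (10 − 7) − 1 = 2, and the invariant factors of ∂_2 are all 1, so H_1 ≅ Z^2.
  H_2: rank ker ∂_2 − rank ∂_3 = (1 − 1) − 0 = 0, and there is no ∂_3, so H_2 ≅ 0.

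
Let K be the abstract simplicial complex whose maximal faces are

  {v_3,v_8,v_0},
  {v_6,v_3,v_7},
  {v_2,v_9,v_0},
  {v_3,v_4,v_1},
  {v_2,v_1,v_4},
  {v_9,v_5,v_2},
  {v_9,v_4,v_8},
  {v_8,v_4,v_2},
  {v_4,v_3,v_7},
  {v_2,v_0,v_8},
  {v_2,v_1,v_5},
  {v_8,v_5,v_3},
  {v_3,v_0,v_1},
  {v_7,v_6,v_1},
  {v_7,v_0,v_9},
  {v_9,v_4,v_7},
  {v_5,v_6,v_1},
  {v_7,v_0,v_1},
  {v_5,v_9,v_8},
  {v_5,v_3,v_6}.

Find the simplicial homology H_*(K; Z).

Fix the vertex order v_0 < v_1 < v_2 < v_3 < v_4 < v_5 < v_6 < v_7 < v_8 < v_9 and write every simplex with vertices in increasing order. Then dim K = 2 and the simplices of K are:

  0-simplices (10): [v_0], [v_1], [v_2], [v_3], [v_4], [v_5], [v_6], [v_7], [v_8], [v_9]
  1-simplices (30): (30 of them)
  2-simplices (20): (20 of them)

so the chain groups are C_0 ≅ Z^10, C_1 ≅ Z^30, C_2 ≅ Z^20.

∂_1: C_1 → C_0 is given by ∂[p,q] = [q] − [p]. For instance
  ∂[v_4,v_8] = [v_8] − [v_4].
The 10×30 boundary matrix has rank 9 and Smith normal form diag(1,1,1,1,1,1,1,1,1).

Boundary ∂_2: C_2 → C_1 maps a triangle to the signed sum of its edges. For instance
  ∂[v_0,v_7,v_9] = [v_7,v_9] − [v_0,v_9] + [v_0,v_7],
  ∂[v_3,v_6,v_7] = [v_6,v_7] − [v_3,v_7] + [v_3,v_6].
The 30×20 boundary matrix has rank 20 and Smith normal form diag(1,1,1,1,1,1,1,1,1,1,1,1,1,1,1,1,1,1,1,2).

Computing H_k = (kernel of ∂_k) / (image of ∂_{k+1}):

  H_0: rank C_0 − rank ∂_1 = 10 − 9 = 1, and the invariant factors of ∂_1 are all 1, so H_0 ≅ Z.
  H_1: rank ker ∂_1 − rank ∂_2 = (30 − 9) − 20 = 1, and ∂_2 has invariant factor 2 > 1, so H_1 ≅ Z ⊕ Z/2.
  H_2: rank ker ∂_2 − rank ∂_3 = (20 − 20) − 0 = 0, and there is no ∂_3, so H_2 ≅ 0.

H_0 = Z,  H_1 = Z ⊕ Z/2,  H_2 = 0.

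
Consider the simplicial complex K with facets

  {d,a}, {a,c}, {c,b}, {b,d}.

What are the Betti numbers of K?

b_0 = 1, b_1 = 1.

K has 4 vertices, 4 edges.
rank ∂_0 = 0, rank ∂_1 = 3 ⇒ b_0 = 4 − 0 − 3 = 1; all invariant factors of ∂_1 are 1 so no torsion. So H_0 = Z.
rank ∂_1 = 3, rank ∂_2 = 0 ⇒ b_1 = 4 − 3 − 0 = 1. So H_1 = Z.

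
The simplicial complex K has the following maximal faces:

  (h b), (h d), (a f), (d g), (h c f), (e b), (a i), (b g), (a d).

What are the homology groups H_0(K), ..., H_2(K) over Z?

We work with the vertex ordering a < b < c < d < e < f < g < h < i. The simplices of K, each written with vertices in increasing order, are:

  0-simplices (9): a, b, c, d, e, f, g, h, i
  1-simplices (11): ad, af, ai, be, bg, bh, cf, ch, dg, dh, fh
  2-simplices (1): cfh

Hence C_0 ≅ Z^9, C_1 ≅ Z^11, C_2 ≅ Z^1.

∂_1: C_1 → C_0 sends each edge [p,q] (with p < q) to q − p. For instance
  ∂ad = d − a.
The resulting 9×11 matrix has rank 8, and its Smith normal form has invariant factors (1,1,1,1,1,1,1,1).

∂_2: C_2 → C_1 sends each 2-simplex [p,q,r] to [q,r] − [p,r] + [p,q]. For instance
  ∂cfh = fh − ch + cf.
The resulting 11×1 matrix has rank 1, and its Smith normal form has invariant factors (1).

From H_k ≅ ker(∂_k) / im(∂_{k+1}) we obtain:

  H_0: rank C_0 − rank ∂_1 = 9 − 8 = 1, and the invariant factors of ∂_1 are all 1, so H_0 ≅ Z.
  H_1: rank ker ∂_1 − rank ∂_2 = (11 − 8) − 1 = 2, and the invariant factors of ∂_2 are all 1, so H_1 ≅ Z^2.
  H_2: rank ker ∂_2 − rank ∂_3 = (1 − 1) − 0 = 0, and there is no ∂_3, so H_2 ≅ 0.

H_0 = Z,  H_1 = Z^2,  H_2 = 0.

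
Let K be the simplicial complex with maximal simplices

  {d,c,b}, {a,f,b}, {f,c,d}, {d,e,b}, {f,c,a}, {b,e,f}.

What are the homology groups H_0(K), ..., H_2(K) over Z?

H_0 = Z,  H_1 = Z,  H_2 = 0.

Fix the vertex order a < b < c < d < e < f and write every simplex with vertices in increasing order. Then dim K = 2 and the simplices of K are:

  0-simplices (6): a, b, c, d, e, f
  1-simplices (12): ab, ac, af, bc, bd, be, bf, cd, cf, de, df, ef
  2-simplices (6): abf, acf, bcd, bde, bef, cdf

so the chain groups are C_0 ≅ Z^6, C_1 ≅ Z^12, C_2 ≅ Z^6.

The boundary map ∂_1: C_1 → C_0 sends each edge [p,q] (with p < q) to q − p. For instance
  ∂be = e − b.
As a 6×12 matrix over Z this has rank 5, with invariant factors (1,1,1,1,1).

Boundary ∂_2: C_2 → C_1 sends each 2-simplex [p,q,r] to [q,r] − [p,r] + [p,q]. For instance
  ∂acf = cf − af + ac,
  ∂bde = de − be + bd.
As a 12×6 matrix over Z this has rank 6, with invariant factors (1,1,1,1,1,1).

From H_k ≅ ker(∂_k) / im(∂_{k+1}) we obtain:

  H_0: rank C_0 − rank ∂_1 = 6 − 5 = 1, and the invariant factors of ∂_1 are all 1, so H_0 ≅ Z.
  H_1: rank ker ∂_1 − rank ∂_2 = (12 − 5) − 6 = 1, and the invariant factors of ∂_2 are all 1, so H_1 ≅ Z.
  H_2: rank ker ∂_2 − rank ∂_3 = (6 − 6) − 0 = 0, and there is no ∂_3, so H_2 ≅ 0.

As a check, the Euler characteristic is 6 − 12 + 6 = 0, which agrees with 1 − 1 + 0 = 0.
(K is a triangulation of the cylinder S^1 x I.)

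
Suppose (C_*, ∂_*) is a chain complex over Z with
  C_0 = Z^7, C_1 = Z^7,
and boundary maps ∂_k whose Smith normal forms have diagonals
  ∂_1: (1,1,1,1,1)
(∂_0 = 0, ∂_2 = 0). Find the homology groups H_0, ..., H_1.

H_0 = Z^2,  H_1 = Z^2.

H_0: b_0 = 7 − 0 − 5 = 2; torsion from ∂_1 factors > 1: none. So H_0 = Z^2.
H_1: b_1 = 7 − 5 − 0 = 2; torsion from ∂_2 factors > 1: none. So H_1 = Z^2.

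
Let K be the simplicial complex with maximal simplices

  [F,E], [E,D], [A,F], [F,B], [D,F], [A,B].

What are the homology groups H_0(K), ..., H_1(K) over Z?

H_0 = Z,  H_1 = Z^2.

Fix the vertex order A < B < D < E < F and write every simplex with vertices in increasing order. Then dim K = 1 and the simplices of K are:

  0-simplices (5): A, B, D, E, F
  1-simplices (6): AB, AF, BF, DE, DF, EF

so the chain groups are C_0 ≅ Z^5, C_1 ≅ Z^6.

Boundary ∂_1: C_1 → C_0 maps an edge to its endpoints' difference, ∂[p,q] = q − p. For instance
  ∂DE = E − D.
This gives a 5×6 integer matrix of rank 4; reducing to Smith normal form yields diagonal entries (1,1,1,1).

Computing H_k = (kernel of ∂_k) / (image of ∂_{k+1}):

  H_0: rank C_0 − rank ∂_1 = 5 − 4 = 1, and the invariant factors of ∂_1 are all 1, so H_0 ≅ Z.
  H_1: rank ker ∂_1 − rank ∂_2 = (6 − 4) − 0 = 2, and there is no ∂_2, so H_1 ≅ Z^2.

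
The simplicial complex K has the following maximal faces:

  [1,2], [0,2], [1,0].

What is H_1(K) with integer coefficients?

H_1 = Z.

Fix the vertex order 0 < 1 < 2 and write every simplex with vertices in increasing order. Then dim K = 1 and the simplices of K are:

  0-simplices (3): [0], [1], [2]
  1-simplices (3): [0,1], [0,2], [1,2]

Hence C_0 ≅ Z^3, C_1 ≅ Z^3.

∂_1: C_1 → C_0 sends each edge [p,q] (with p < q) to q − p. For instance
  ∂[0,2] = [2] − [0].
The 3×3 boundary matrix has rank 2 and Smith normal form diag(1,1).

Reading off H_k = ker ∂_k / im ∂_{k+1}:

  H_1: rank ker ∂_1 − rank ∂_2 = (3 − 2) − 0 = 1, and there is no ∂_2, so H_1 ≅ Z.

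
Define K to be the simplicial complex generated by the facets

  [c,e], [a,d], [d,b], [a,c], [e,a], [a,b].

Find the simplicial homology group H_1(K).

H_1 = Z^2.

We work with the vertex ordering a < b < c < d < e. The simplices of K, each written with vertices in increasing order, are:

  0-simplices (5): a, b, c, d, e
  1-simplices (6): ab, ac, ad, ae, bd, ce

Hence C_0 ≅ Z^5, C_1 ≅ Z^6.

The boundary map ∂_1: C_1 → C_0 is given by ∂[p,q] = [q] − [p]. For instance
  ∂ac = c − a.
The resulting 5×6 matrix has rank 4, and its Smith normal form has invariant factors (1,1,1,1).

Now H_k = ker ∂_k / im ∂_{k+1}, so:

  H_1: rank ker ∂_1 − rank ∂_2 = (6 − 4) − 0 = 2, and there is no ∂_2, so H_1 ≅ Z^2.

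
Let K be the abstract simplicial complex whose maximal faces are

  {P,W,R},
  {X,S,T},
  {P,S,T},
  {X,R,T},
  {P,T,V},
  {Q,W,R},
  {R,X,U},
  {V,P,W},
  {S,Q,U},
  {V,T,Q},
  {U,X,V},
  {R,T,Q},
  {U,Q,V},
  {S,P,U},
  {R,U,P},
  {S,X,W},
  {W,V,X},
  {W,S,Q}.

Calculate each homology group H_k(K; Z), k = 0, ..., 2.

Order the vertices as P < Q < R < S < T < U < V < W < X. Listing each simplex with vertices in this order, K has dimension 2 with simplices:

  0-simplices (9): P, Q, R, S, T, U, V, W, X
  1-simplices (27): PR, PS, PT, PU, PV, PW, QR, QS, QT, QU, QV, QW, RT, RU, RW, RX, ST, SU, SW, SX, TV, TX, UV, UX, VW, VX, WX
  2-simplices (18): PRU, PRW, PST, PSU, PTV, PVW, QRT, QRW, QSU, QSW, QTV, QUV, RTX, RUX, STX, SWX, UVX, VWX

so the chain groups are C_0 ≅ Z^9, C_1 ≅ Z^27, C_2 ≅ Z^18.

The boundary map ∂_1: C_1 → C_0 maps an edge to its endpoints' difference, ∂[p,q] = q − p. For instance
  ∂PR = R − P.
The resulting 9×27 matrix has rank 8, and its Smith normal form has invariant factors (1,1,1,1,1,1,1,1).

Boundary ∂_2: C_2 → C_1 sends each 2-simplex [p,q,r] to [q,r] − [p,r] + [p,q]. For instance
  ∂QUV = UV − QV + QU,
  ∂PRW = RW − PW + PR.
The 27×18 boundary matrix has rank 17 and Smith normal form diag(1,1,1,1,1,1,1,1,1,1,1,1,1,1,1,1,1).

Reading off H_k = ker ∂_k / im ∂_{k+1}:

  H_0: rank C_0 − rank ∂_1 = 9 − 8 = 1, and the invariant factors of ∂_1 are all 1, so H_0 = Z.
  H_1: rank ker ∂_1 − rank ∂_2 = (27 − 8) − 17 = 2, and the invariant factors of ∂_2 are all 1, so H_1 = Z^2.
  H_2: rank ker ∂_2 − rank ∂_3 = (18 − 17) − 0 = 1, and there is no ∂_3, so H_2 = Z.

H_0 ≅ Z,  H_1 ≅ Z^2,  H_2 ≅ Z.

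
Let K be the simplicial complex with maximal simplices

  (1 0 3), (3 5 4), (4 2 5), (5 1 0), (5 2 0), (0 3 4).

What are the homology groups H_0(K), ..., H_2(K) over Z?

H_0 ≅ Z,  H_1 ≅ Z,  H_2 = 0.

We work with the vertex ordering 0 < 1 < 2 < 3 < 4 < 5. The simplices of K, each written with vertices in increasing order, are:

  0-simplices (6): [0], [1], [2], [3], [4], [5]
  1-simplices (12): [0,1], [0,2], [0,3], [0,4], [0,5], [1,3], [1,5], [2,4], [2,5], [3,4], [3,5], [4,5]
  2-simplices (6): [0,1,3], [0,1,5], [0,2,5], [0,3,4], [2,4,5], [3,4,5]

Hence C_0 ≅ Z^6, C_1 ≅ Z^12, C_2 ≅ Z^6.

The boundary map ∂_1: C_1 → C_0 is given by ∂[p,q] = [q] − [p]. For instance
  ∂[0,1] = [1] − [0].
The 6×12 boundary matrix has rank 5 and Smith normal form diag(1,1,1,1,1).

∂_2: C_2 → C_1 sends each 2-simplex [p,q,r] to [q,r] − [p,r] + [p,q]. For instance
  ∂[0,1,3] = [1,3] − [0,3] + [0,1],
  ∂[0,3,4] = [3,4] − [0,4] + [0,3].
As a 12×6 matrix over Z this has rank 6, with invariant factors (1,1,1,1,1,1).

Reading off H_k = ker ∂_k / im ∂_{k+1}:

  H_0: rank C_0 − rank ∂_1 = 6 − 5 = 1, and the invariant factors of ∂_1 are all 1, so H_0 ≅ Z.
  H_1: rank ker ∂_1 − rank ∂_2 = (12 − 5) − 6 = 1, and the invariant factors of ∂_2 are all 1, so H_1 ≅ Z.
  H_2: rank ker ∂_2 − rank ∂_3 = (6 − 6) − 0 = 0, and there is no ∂_3, so H_2 ≅ 0.

As a check, the Euler characteristic is 6 − 12 + 6 = 0, which agrees with 1 − 1 + 0 = 0.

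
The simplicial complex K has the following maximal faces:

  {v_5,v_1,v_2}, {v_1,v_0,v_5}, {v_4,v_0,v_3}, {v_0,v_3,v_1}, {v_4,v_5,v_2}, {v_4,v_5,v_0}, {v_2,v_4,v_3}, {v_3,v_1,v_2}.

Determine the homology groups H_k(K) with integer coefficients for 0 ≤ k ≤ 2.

H_0 ≅ Z,  H_1 = 0,  H_2 ≅ Z.

K has 6 vertices, 12 edges, 8 triangles.
rank ∂_0 = 0, rank ∂_1 = 5 ⇒ b_0 = 6 − 0 − 5 = 1; all invariant factors of ∂_1 are 1 so no torsion. So H_0 ≅ Z.
rank ∂_1 = 5, rank ∂_2 = 7 ⇒ b_1 = 12 − 5 − 7 = 0; all invariant factors of ∂_2 are 1 so no torsion. So H_1 ≅ 0.
rank ∂_2 = 7, rank ∂_3 = 0 ⇒ b_2 = 8 − 7 − 0 = 1. So H_2 ≅ Z.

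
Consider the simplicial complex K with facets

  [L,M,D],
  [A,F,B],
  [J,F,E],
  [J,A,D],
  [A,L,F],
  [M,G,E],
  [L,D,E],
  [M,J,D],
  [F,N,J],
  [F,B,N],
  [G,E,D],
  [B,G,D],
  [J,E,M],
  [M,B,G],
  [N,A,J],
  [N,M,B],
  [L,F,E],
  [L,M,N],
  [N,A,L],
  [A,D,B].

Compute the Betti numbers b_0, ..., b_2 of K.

Take the total order A < B < D < E < F < G < J < L < M < N on the vertex set. Then K (dimension 2) consists of the simplices:

  0-simplices (10): A, B, D, E, F, G, J, L, M, N
  1-simplices (30): AB, AD, AF, AJ, AL, AN, BD, BF, BG, BM, BN, DE, DG, DJ, DL, DM, EF, EG, EJ, EL, EM, FJ, FL, FN, GM, JM, JN, LM, LN, MN
  2-simplices (20): ABD, ABF, ADJ, AFL, AJN, ALN, BDG, BFN, BGM, BMN, DEG, DEL, DJM, DLM, EFJ, EFL, EGM, EJM, FJN, LMN

so the chain groups are C_0 ≅ Z^10, C_1 ≅ Z^30, C_2 ≅ Z^20.

∂_1: C_1 → C_0 maps an edge to its endpoints' difference, ∂[p,q] = q − p. For instance
  ∂AN = N − A.
The 10×30 boundary matrix has rank 9 and Smith normal form diag(1,1,1,1,1,1,1,1,1).

∂_2: C_2 → C_1 sends each 2-simplex [p,q,r] to [q,r] − [p,r] + [p,q]. For instance
  ∂EFJ = FJ − EJ + EF,
  ∂AFL = FL − AL + AF.
As a 30×20 matrix over Z this has rank 20, with invariant factors (1,1,1,1,1,1,1,1,1,1,1,1,1,1,1,1,1,1,1,2).

Reading off H_k = ker ∂_k / im ∂_{k+1}:

  H_0: rank C_0 − rank ∂_1 = 10 − 9 = 1, and the invariant factors of ∂_1 are all 1, so H_0 = Z.
  H_1: rank ker ∂_1 − rank ∂_2 = (30 − 9) − 20 = 1, and ∂_2 has invariant factor 2 > 1, so H_1 = Z ⊕ Z/2.
  H_2: rank ker ∂_2 − rank ∂_3 = (20 − 20) − 0 = 0, and there is no ∂_3, so H_2 = 0.

As a check, the Euler characteristic is 10 − 30 + 20 = 0, which agrees with 1 − 1 + 0 = 0.
(K is a triangulation of the Klein bottle.)

Hence the Betti numbers are b_0 = 1, b_1 = 1, b_2 = 0.

b_0 = 1, b_1 = 1, b_2 = 0.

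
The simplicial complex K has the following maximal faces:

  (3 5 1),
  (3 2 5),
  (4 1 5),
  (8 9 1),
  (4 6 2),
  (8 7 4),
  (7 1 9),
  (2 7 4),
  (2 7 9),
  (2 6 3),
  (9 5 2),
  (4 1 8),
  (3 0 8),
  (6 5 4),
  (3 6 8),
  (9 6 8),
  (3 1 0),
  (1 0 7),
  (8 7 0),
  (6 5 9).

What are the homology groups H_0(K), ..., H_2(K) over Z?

H_0 = Z,  H_1 = Z × Z/2,  H_2 = 0.

Order the vertices as 0 < 1 < 2 < 3 < 4 < 5 < 6 < 7 < 8 < 9. Listing each simplex with vertices in this order, K has dimension 2 with simplices:

  0-simplices (10): [0], [1], [2], [3], [4], [5], [6], [7], [8], [9]
  1-simplices (30): (30 of them)
  2-simplices (20): (20 of them)

so the chain groups are C_0 ≅ Z^10, C_1 ≅ Z^30, C_2 ≅ Z^20.

The boundary map ∂_1: C_1 → C_0 is given by ∂[p,q] = [q] − [p]. For instance
  ∂[0,8] = [8] − [0].
As a 10×30 matrix over Z this has rank 9, with invariant factors (1,1,1,1,1,1,1,1,1).

Boundary ∂_2: C_2 → C_1 acts by ∂[p,q,r] = [q,r] − [p,r] + [p,q]. For instance
  ∂[0,1,3] = [1,3] − [0,3] + [0,1],
  ∂[2,3,6] = [3,6] − [2,6] + [2,3].
The 30×20 boundary matrix has rank 20 and Smith normal form diag(1,1,1,1,1,1,1,1,1,1,1,1,1,1,1,1,1,1,1,2).

Computing H_k = (kernel of ∂_k) / (image of ∂_{k+1}):

  H_0: rank C_0 − rank ∂_1 = 10 − 9 = 1, and the invariant factors of ∂_1 are all 1, so H_0 ≅ Z.
  H_1: rank ker ∂_1 − rank ∂_2 = (30 − 9) − 20 = 1, and ∂_2 has invariant factor 2 > 1, so H_1 ≅ Z × Z/2.
  H_2: rank ker ∂_2 − rank ∂_3 = (20 − 20) − 0 = 0, and there is no ∂_3, so H_2 ≅ 0.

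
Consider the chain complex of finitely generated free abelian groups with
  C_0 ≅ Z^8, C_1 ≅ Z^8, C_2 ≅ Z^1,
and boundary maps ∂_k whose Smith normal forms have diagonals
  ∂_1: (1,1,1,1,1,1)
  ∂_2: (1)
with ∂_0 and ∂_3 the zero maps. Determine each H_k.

H_0: b_0 = 8 − 0 − 6 = 2; torsion from ∂_1 factors > 1: none. So H_0 ≅ Z^2.
H_1: b_1 = 8 − 6 − 1 = 1; torsion from ∂_2 factors > 1: none. So H_1 ≅ Z.
H_2: b_2 = 1 − 1 − 0 = 0; torsion from ∂_3 factors > 1: none. So H_2 ≅ 0.

H_0 ≅ Z^2,  H_1 ≅ Z,  H_2 = 0.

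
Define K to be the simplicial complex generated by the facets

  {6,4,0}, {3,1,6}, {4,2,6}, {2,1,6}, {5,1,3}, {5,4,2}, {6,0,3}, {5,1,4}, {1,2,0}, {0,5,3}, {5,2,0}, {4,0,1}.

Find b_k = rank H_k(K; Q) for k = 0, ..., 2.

b_0 = 1, b_1 = 0, b_2 = 0.

Fix the vertex order 0 < 1 < 2 < 3 < 4 < 5 < 6 and write every simplex with vertices in increasing order. Then dim K = 2 and the simplices of K are:

  0-simplices (7): [0], [1], [2], [3], [4], [5], [6]
  1-simplices (18): [0,1], [0,2], [0,3], [0,4], [0,5], [0,6], [1,2], [1,3], [1,4], [1,5], [1,6], [2,4], [2,5], [2,6], [3,5], [3,6], [4,5], [4,6]
  2-simplices (12): [0,1,2], [0,1,4], [0,2,5], [0,3,5], [0,3,6], [0,4,6], [1,2,6], [1,3,5], [1,3,6], [1,4,5], [2,4,5], [2,4,6]

Hence C_0 ≅ Z^7, C_1 ≅ Z^18, C_2 ≅ Z^12.

Boundary ∂_1: C_1 → C_0 maps an edge to its endpoints' difference, ∂[p,q] = q − p.
The resulting 7×18 matrix has rank 6, and its Smith normal form has invariant factors (1,1,1,1,1,1).

Boundary ∂_2: C_2 → C_1 sends each 2-simplex [p,q,r] to [q,r] − [p,r] + [p,q]. For instance
  ∂[0,2,5] = [2,5] − [0,5] + [0,2],
  ∂[1,2,6] = [2,6] − [1,6] + [1,2].
The resulting 18×12 matrix has rank 12, and its Smith normal form has invariant factors (1,1,1,1,1,1,1,1,1,1,1,2).

From H_k ≅ ker(∂_k) / im(∂_{k+1}) we obtain:

  H_0: rank C_0 − rank ∂_1 = 7 − 6 = 1, and the invariant factors of ∂_1 are all 1, so H_0 = Z.
  H_1: rank ker ∂_1 − rank ∂_2 = (18 − 6) − 12 = 0, and ∂_2 has invariant factor 2 > 1, so H_1 = Z/2.
  H_2: rank ker ∂_2 − rank ∂_3 = (12 − 12) − 0 = 0, and there is no ∂_3, so H_2 = 0.

As a check, the Euler characteristic is 7 − 18 + 12 = 1, which agrees with 1 − 0 + 0 = 1.
(K is a triangulation of the real projective plane RP^2.)

Hence the Betti numbers are b_0 = 1, b_1 = 0, b_2 = 0.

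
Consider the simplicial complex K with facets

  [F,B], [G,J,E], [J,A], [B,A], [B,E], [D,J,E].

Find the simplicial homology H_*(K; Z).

Take the total order A < B < D < E < F < G < J on the vertex set. Then K (dimension 2) consists of the simplices:

  0-simplices (7): A, B, D, E, F, G, J
  1-simplices (9): AB, AJ, BE, BF, DE, DJ, EG, EJ, GJ
  2-simplices (2): DEJ, EGJ

Hence C_0 ≅ Z^7, C_1 ≅ Z^9, C_2 ≅ Z^2.

Boundary ∂_1: C_1 → C_0 is given by ∂[p,q] = [q] − [p].
The 7×9 boundary matrix has rank 6 and Smith normal form diag(1,1,1,1,1,1).

Boundary ∂_2: C_2 → C_1 maps a triangle to the signed sum of its edges. For instance
  ∂EGJ = GJ − EJ + EG,
  ∂DEJ = EJ − DJ + DE.
This gives a 9×2 integer matrix of rank 2; reducing to Smith normal form yields diagonal entries (1,1).

Reading off H_k = ker ∂_k / im ∂_{k+1}:

  H_0: rank C_0 − rank ∂_1 = 7 − 6 = 1, and the invariant factors of ∂_1 are all 1, so H_0 = Z.
  H_1: rank ker ∂_1 − rank ∂_2 = (9 − 6) − 2 = 1, and the invariant factors of ∂_2 are all 1, so H_1 = Z.
  H_2: rank ker ∂_2 − rank ∂_3 = (2 − 2) − 0 = 0, and there is no ∂_3, so H_2 = 0.

As a check, the Euler characteristic is 7 − 9 + 2 = 0, which agrees with 1 − 1 + 0 = 0.

H_0 = Z,  H_1 = Z,  H_2 = 0.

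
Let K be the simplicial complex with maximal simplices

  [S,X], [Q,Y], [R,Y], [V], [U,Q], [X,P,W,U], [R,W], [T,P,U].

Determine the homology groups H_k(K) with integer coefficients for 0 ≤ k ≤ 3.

Take the total order P < Q < R < S < T < U < V < W < X < Y on the vertex set. Then K (dimension 3) consists of the simplices:

  0-simplices (10): P, Q, R, S, T, U, V, W, X, Y
  1-simplices (13): PT, PU, PW, PX, QU, QY, RW, RY, SX, TU, UW, UX, WX
  2-simplices (5): PTU, PUW, PUX, PWX, UWX
  3-simplices (1): PUWX

giving chain groups C_0 ≅ Z^10, C_1 ≅ Z^13, C_2 ≅ Z^5, C_3 ≅ Z^1.

Boundary ∂_1: C_1 → C_0 sends each edge [p,q] (with p < q) to q − p.
This gives a 10×13 integer matrix of rank 8; reducing to Smith normal form yields diagonal entries (1,1,1,1,1,1,1,1).

The boundary map ∂_2: C_2 → C_1 sends each 2-simplex [p,q,r] to [q,r] − [p,r] + [p,q]. For instance
  ∂PWX = WX − PX + PW,
  ∂PUX = UX − PX + PU.
The 13×5 boundary matrix has rank 4 and Smith normal form diag(1,1,1,1).

The boundary map ∂_3: C_3 → C_2 sends each 3-simplex σ to the alternating sum Σ_i (−1)^i (σ with its i-th vertex removed). For instance
  ∂PUWX = UWX − PWX + PUX − PUW.
The resulting 5×1 matrix has rank 1, and its Smith normal form has invariant factors (1).

From H_k ≅ ker(∂_k) / im(∂_{k+1}) we obtain:

  H_0: rank C_0 − rank ∂_1 = 10 − 8 = 2, and the invariant factors of ∂_1 are all 1, so H_0 = Z^2.
  H_1: rank ker ∂_1 − rank ∂_2 = (13 − 8) − 4 = 1, and the invariant factors of ∂_2 are all 1, so H_1 = Z.
  H_2: rank ker ∂_2 − rank ∂_3 = (5 − 4) − 1 = 0, and the invariant factors of ∂_3 are all 1, so H_2 = 0.
  H_3: rank ker ∂_3 − rank ∂_4 = (1 − 1) − 0 = 0, and there is no ∂_4, so H_3 = 0.

As a check, the Euler characteristic is 10 − 13 + 5 − 1 = 1, which agrees with 2 − 1 + 0 − 0 = 1.

H_0 ≅ Z^2,  H_1 ≅ Z,  H_2 = 0,  H_3 = 0.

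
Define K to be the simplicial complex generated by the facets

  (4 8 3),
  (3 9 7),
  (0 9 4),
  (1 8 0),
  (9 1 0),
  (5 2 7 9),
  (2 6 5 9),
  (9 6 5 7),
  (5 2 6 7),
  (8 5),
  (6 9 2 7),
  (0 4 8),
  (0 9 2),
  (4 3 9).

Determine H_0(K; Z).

H_0 ≅ Z.

Fix the vertex order 0 < 1 < 2 < 3 < 4 < 5 < 6 < 7 < 8 < 9 and write every simplex with vertices in increasing order. Then dim K = 3 and the simplices of K are:

  0-simplices (10): [0], [1], [2], [3], [4], [5], [6], [7], [8], [9]
  1-simplices (24): (24 of them)
  2-simplices (18): [0,1,8], [0,1,9], [0,2,9], [0,4,8], [0,4,9], [2,5,6], [2,5,7], [2,5,9], [2,6,7], [2,6,9], [2,7,9], [3,4,8], [3,4,9], [3,7,9], [5,6,7], [5,6,9], [5,7,9], [6,7,9]
  3-simplices (5): [2,5,6,7], [2,5,6,9], [2,5,7,9], [2,6,7,9], [5,6,7,9]

giving chain groups C_0 ≅ Z^10, C_1 ≅ Z^24, C_2 ≅ Z^18, C_3 ≅ Z^5.

The boundary map ∂_1: C_1 → C_0 sends each edge [p,q] (with p < q) to q − p.
As a 10×24 matrix over Z this has rank 9, with invariant factors (1,1,1,1,1,1,1,1,1).

Boundary ∂_2: C_2 → C_1 sends each 2-simplex [p,q,r] to [q,r] − [p,r] + [p,q]. For instance
  ∂[0,1,9] = [1,9] − [0,9] + [0,1],
  ∂[5,7,9] = [7,9] − [5,9] + [5,7].
As a 24×18 matrix over Z this has rank 14, with invariant factors (1,1,1,1,1,1,1,1,1,1,1,1,1,1).

The boundary map ∂_3: C_3 → C_2 sends each 3-simplex σ to the alternating sum Σ_i (−1)^i (σ with its i-th vertex removed). For instance
  ∂[2,6,7,9] = [6,7,9] − [2,7,9] + [2,6,9] − [2,6,7],
  ∂[2,5,6,9] = [5,6,9] − [2,6,9] + [2,5,9] − [2,5,6].
As a 18×5 matrix over Z this has rank 4, with invariant factors (1,1,1,1).

Now H_k = ker ∂_k / im ∂_{k+1}, so:

  H_0: rank C_0 − rank ∂_1 = 10 − 9 = 1, and the invariant factors of ∂_1 are all 1, so H_0 = Z.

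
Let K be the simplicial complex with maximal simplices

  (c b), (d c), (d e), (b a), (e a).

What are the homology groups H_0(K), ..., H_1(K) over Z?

H_0 = Z,  H_1 = Z.

Take the total order a < b < c < d < e on the vertex set. Then K (dimension 1) consists of the simplices:

  0-simplices (5): a, b, c, d, e
  1-simplices (5): ab, ae, bc, cd, de

giving chain groups C_0 ≅ Z^5, C_1 ≅ Z^5.

Boundary ∂_1: C_1 → C_0 is given by ∂[p,q] = [q] − [p].
The 5×5 boundary matrix has rank 4 and Smith normal form diag(1,1,1,1).

Computing H_k = (kernel of ∂_k) / (image of ∂_{k+1}):

  H_0: rank C_0 − rank ∂_1 = 5 − 4 = 1, and the invariant factors of ∂_1 are all 1, so H_0 = Z.
  H_1: rank ker ∂_1 − rank ∂_2 = (5 − 4) − 0 = 1, and there is no ∂_2, so H_1 = Z.

(K is a triangulation of the circle S^1.)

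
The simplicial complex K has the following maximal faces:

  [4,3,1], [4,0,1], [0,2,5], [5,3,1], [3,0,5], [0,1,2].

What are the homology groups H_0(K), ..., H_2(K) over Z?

We work with the vertex ordering 0 < 1 < 2 < 3 < 4 < 5. The simplices of K, each written with vertices in increasing order, are:

  0-simplices (6): [0], [1], [2], [3], [4], [5]
  1-simplices (12): [0,1], [0,2], [0,3], [0,4], [0,5], [1,2], [1,3], [1,4], [1,5], [2,5], [3,4], [3,5]
  2-simplices (6): [0,1,2], [0,1,4], [0,2,5], [0,3,5], [1,3,4], [1,3,5]

giving chain groups C_0 ≅ Z^6, C_1 ≅ Z^12, C_2 ≅ Z^6.

∂_1: C_1 → C_0 sends each edge [p,q] (with p < q) to q − p. For instance
  ∂[1,3] = [3] − [1].
The resulting 6×12 matrix has rank 5, and its Smith normal form has invariant factors (1,1,1,1,1).

The boundary map ∂_2: C_2 → C_1 acts by ∂[p,q,r] = [q,r] − [p,r] + [p,q]. For instance
  ∂[0,3,5] = [3,5] − [0,5] + [0,3],
  ∂[0,1,2] = [1,2] − [0,2] + [0,1].
The resulting 12×6 matrix has rank 6, and its Smith normal form has invariant factors (1,1,1,1,1,1).

Now H_k = ker ∂_k / im ∂_{k+1}, so:

  H_0: rank C_0 − rank ∂_1 = 6 − 5 = 1, and the invariant factors of ∂_1 are all 1, so H_0 = Z.
  H_1: rank ker ∂_1 − rank ∂_2 = (12 − 5) − 6 = 1, and the invariant factors of ∂_2 are all 1, so H_1 = Z.
  H_2: rank ker ∂_2 − rank ∂_3 = (6 − 6) − 0 = 0, and there is no ∂_3, so H_2 = 0.

As a check, the Euler characteristic is 6 − 12 + 6 = 0, which agrees with 1 − 1 + 0 = 0.

H_0 ≅ Z,  H_1 ≅ Z,  H_2 = 0.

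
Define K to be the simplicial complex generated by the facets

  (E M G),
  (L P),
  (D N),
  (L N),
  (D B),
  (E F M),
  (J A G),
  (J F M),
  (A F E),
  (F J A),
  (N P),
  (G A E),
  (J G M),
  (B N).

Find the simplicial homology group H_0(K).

H_0 ≅ Z^2.

Order the vertices as A < B < D < E < F < G < J < L < M < N < P. Listing each simplex with vertices in this order, K has dimension 2 with simplices:

  0-simplices (11): A, B, D, E, F, G, J, L, M, N, P
  1-simplices (18): AE, AF, AG, AJ, BD, BN, DN, EF, EG, EM, FJ, FM, GJ, GM, JM, LN, LP, NP
  2-simplices (8): AEF, AEG, AFJ, AGJ, EFM, EGM, FJM, GJM

giving chain groups C_0 ≅ Z^11, C_1 ≅ Z^18, C_2 ≅ Z^8.

Boundary ∂_1: C_1 → C_0 is given by ∂[p,q] = [q] − [p]. For instance
  ∂LP = P − L.
The 11×18 boundary matrix has rank 9 and Smith normal form diag(1,1,1,1,1,1,1,1,1).

The boundary map ∂_2: C_2 → C_1 maps a triangle to the signed sum of its edges. For instance
  ∂GJM = JM − GM + GJ,
  ∂EGM = GM − EM + EG.
This gives a 18×8 integer matrix of rank 7; reducing to Smith normal form yields diagonal entries (1,1,1,1,1,1,1).

Now H_k = ker ∂_k / im ∂_{k+1}, so:

  H_0: rank C_0 − rank ∂_1 = 11 − 9 = 2, and the invariant factors of ∂_1 are all 1, so H_0 = Z^2.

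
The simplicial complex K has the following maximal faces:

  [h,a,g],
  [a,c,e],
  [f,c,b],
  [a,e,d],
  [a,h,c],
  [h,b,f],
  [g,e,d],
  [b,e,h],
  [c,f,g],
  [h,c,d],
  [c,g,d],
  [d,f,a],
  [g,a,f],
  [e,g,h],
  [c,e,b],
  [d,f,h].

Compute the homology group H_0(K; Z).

H_0 ≅ Z.

We work with the vertex ordering a < b < c < d < e < f < g < h. The simplices of K, each written with vertices in increasing order, are:

  0-simplices (8): a, b, c, d, e, f, g, h
  1-simplices (24): ac, ad, ae, af, ag, ah, bc, be, bf, bh, cd, ce, cf, cg, ch, de, df, dg, dh, eg, eh, fg, fh, gh
  2-simplices (16): ace, ach, ade, adf, afg, agh, bce, bcf, beh, bfh, cdg, cdh, cfg, deg, dfh, egh

Hence C_0 ≅ Z^8, C_1 ≅ Z^24, C_2 ≅ Z^16.

∂_1: C_1 → C_0 is given by ∂[p,q] = [q] − [p].
As a 8×24 matrix over Z this has rank 7, with invariant factors (1,1,1,1,1,1,1).

Boundary ∂_2: C_2 → C_1 sends each 2-simplex [p,q,r] to [q,r] − [p,r] + [p,q]. For instance
  ∂ade = de − ae + ad,
  ∂dfh = fh − dh + df.
As a 24×16 matrix over Z this has rank 15, with invariant factors (1,1,1,1,1,1,1,1,1,1,1,1,1,1,1).

From H_k ≅ ker(∂_k) / im(∂_{k+1}) we obtain:

  H_0: rank C_0 − rank ∂_1 = 8 − 7 = 1, and the invariant factors of ∂_1 are all 1, so H_0 = Z.

(K is a triangulation of the torus T^2.)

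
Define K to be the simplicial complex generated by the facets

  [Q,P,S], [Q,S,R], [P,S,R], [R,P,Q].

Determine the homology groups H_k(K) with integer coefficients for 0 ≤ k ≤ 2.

H_0 ≅ Z,  H_1 = 0,  H_2 ≅ Z.

We work with the vertex ordering P < Q < R < S. The simplices of K, each written with vertices in increasing order, are:

  0-simplices (4): P, Q, R, S
  1-simplices (6): PQ, PR, PS, QR, QS, RS
  2-simplices (4): PQR, PQS, PRS, QRS

giving chain groups C_0 ≅ Z^4, C_1 ≅ Z^6, C_2 ≅ Z^4.

∂_1: C_1 → C_0 maps an edge to its endpoints' difference, ∂[p,q] = q − p. For instance
  ∂QS = S − Q.
The 4×6 boundary matrix has rank 3 and Smith normal form diag(1,1,1).

∂_2: C_2 → C_1 maps a triangle to the signed sum of its edges. For instance
  ∂QRS = RS − QS + QR,
  ∂PQS = QS − PS + PQ.
The resulting 6×4 matrix has rank 3, and its Smith normal form has invariant factors (1,1,1).

Reading off H_k = ker ∂_k / im ∂_{k+1}:

  H_0: rank C_0 − rank ∂_1 = 4 − 3 = 1, and the invariant factors of ∂_1 are all 1, so H_0 ≅ Z.
  H_1: rank ker ∂_1 − rank ∂_2 = (6 − 3) − 3 = 0, and the invariant factors of ∂_2 are all 1, so H_1 ≅ 0.
  H_2: rank ker ∂_2 − rank ∂_3 = (4 − 3) − 0 = 1, and there is no ∂_3, so H_2 ≅ Z.

(K is a triangulation of the 2-sphere S^2.)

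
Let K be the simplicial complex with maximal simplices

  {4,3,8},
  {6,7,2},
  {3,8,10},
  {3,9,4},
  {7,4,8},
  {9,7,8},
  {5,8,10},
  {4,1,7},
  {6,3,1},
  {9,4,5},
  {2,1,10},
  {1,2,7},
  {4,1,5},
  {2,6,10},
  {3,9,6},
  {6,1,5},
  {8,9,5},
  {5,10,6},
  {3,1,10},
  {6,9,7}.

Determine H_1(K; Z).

Take the total order 1 < 2 < 3 < 4 < 5 < 6 < 7 < 8 < 9 < 10 on the vertex set. Then K (dimension 2) consists of the simplices:

  0-simplices (10): [1], [2], [3], [4], [5], [6], [7], [8], [9], [10]
  1-simplices (30): (30 of them)
  2-simplices (20): (20 of them)

Hence C_0 ≅ Z^10, C_1 ≅ Z^30, C_2 ≅ Z^20.

The boundary map ∂_1: C_1 → C_0 sends each edge [p,q] (with p < q) to q − p. For instance
  ∂[5,6] = [6] − [5].
This gives a 10×30 integer matrix of rank 9; reducing to Smith normal form yields diagonal entries (1,1,1,1,1,1,1,1,1).

The boundary map ∂_2: C_2 → C_1 maps a triangle to the signed sum of its edges. For instance
  ∂[1,4,5] = [4,5] − [1,5] + [1,4],
  ∂[5,6,10] = [6,10] − [5,10] + [5,6].
As a 30×20 matrix over Z this has rank 20, with invariant factors (1,1,1,1,1,1,1,1,1,1,1,1,1,1,1,1,1,1,1,2).

Now H_k = ker ∂_k / im ∂_{k+1}, so:

  H_1: rank ker ∂_1 − rank ∂_2 = (30 − 9) − 20 = 1, and ∂_2 has invariant factor 2 > 1, so H_1 = Z ⊕ Z/2Z.

H_1 ≅ Z ⊕ Z/2Z.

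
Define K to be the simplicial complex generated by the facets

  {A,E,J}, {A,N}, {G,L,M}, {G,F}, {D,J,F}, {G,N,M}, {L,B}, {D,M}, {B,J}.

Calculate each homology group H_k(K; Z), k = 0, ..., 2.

Order the vertices as A < B < D < E < F < G < J < L < M < N. Listing each simplex with vertices in this order, K has dimension 2 with simplices:

  0-simplices (10): A, B, D, E, F, G, J, L, M, N
  1-simplices (16): AE, AJ, AN, BJ, BL, DF, DJ, DM, EJ, FG, FJ, GL, GM, GN, LM, MN
  2-simplices (4): AEJ, DFJ, GLM, GMN

so the chain groups are C_0 ≅ Z^10, C_1 ≅ Z^16, C_2 ≅ Z^4.

Boundary ∂_1: C_1 → C_0 maps an edge to its endpoints' difference, ∂[p,q] = q − p.
The 10×16 boundary matrix has rank 9 and Smith normal form diag(1,1,1,1,1,1,1,1,1).

Boundary ∂_2: C_2 → C_1 acts by ∂[p,q,r] = [q,r] − [p,r] + [p,q]. For instance
  ∂GMN = MN − GN + GM,
  ∂DFJ = FJ − DJ + DF.
The resulting 16×4 matrix has rank 4, and its Smith normal form has invariant factors (1,1,1,1).

Reading off H_k = ker ∂_k / im ∂_{k+1}:

  H_0: rank C_0 − rank ∂_1 = 10 − 9 = 1, and the invariant factors of ∂_1 are all 1, so H_0 ≅ Z.
  H_1: rank ker ∂_1 − rank ∂_2 = (16 − 9) − 4 = 3, and the invariant factors of ∂_2 are all 1, so H_1 ≅ Z^3.
  H_2: rank ker ∂_2 − rank ∂_3 = (4 − 4) − 0 = 0, and there is no ∂_3, so H_2 ≅ 0.

H_0 ≅ Z,  H_1 ≅ Z^3,  H_2 = 0.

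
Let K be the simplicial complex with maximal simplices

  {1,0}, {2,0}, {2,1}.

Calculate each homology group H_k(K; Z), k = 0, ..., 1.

Take the total order 0 < 1 < 2 on the vertex set. Then K (dimension 1) consists of the simplices:

  0-simplices (3): [0], [1], [2]
  1-simplices (3): [0,1], [0,2], [1,2]

so the chain groups are C_0 ≅ Z^3, C_1 ≅ Z^3.

Boundary ∂_1: C_1 → C_0 sends each edge [p,q] (with p < q) to q − p.
This gives a 3×3 integer matrix of rank 2; reducing to Smith normal form yields diagonal entries (1,1).

From H_k ≅ ker(∂_k) / im(∂_{k+1}) we obtain:

  H_0: rank C_0 − rank ∂_1 = 3 − 2 = 1, and the invariant factors of ∂_1 are all 1, so H_0 ≅ Z.
  H_1: rank ker ∂_1 − rank ∂_2 = (3 − 2) − 0 = 1, and there is no ∂_2, so H_1 ≅ Z.

(K is a triangulation of the circle S^1.)

H_0 ≅ Z,  H_1 ≅ Z.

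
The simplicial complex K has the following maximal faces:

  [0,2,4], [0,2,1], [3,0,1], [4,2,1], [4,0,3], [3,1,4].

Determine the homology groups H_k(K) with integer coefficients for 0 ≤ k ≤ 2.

We work with the vertex ordering 0 < 1 < 2 < 3 < 4. The simplices of K, each written with vertices in increasing order, are:

  0-simplices (5): [0], [1], [2], [3], [4]
  1-simplices (9): [0,1], [0,2], [0,3], [0,4], [1,2], [1,3], [1,4], [2,4], [3,4]
  2-simplices (6): [0,1,2], [0,1,3], [0,2,4], [0,3,4], [1,2,4], [1,3,4]

so the chain groups are C_0 ≅ Z^5, C_1 ≅ Z^9, C_2 ≅ Z^6.

The boundary map ∂_1: C_1 → C_0 sends each edge [p,q] (with p < q) to q − p. For instance
  ∂[0,4] = [4] − [0].
The resulting 5×9 matrix has rank 4, and its Smith normal form has invariant factors (1,1,1,1).

∂_2: C_2 → C_1 sends each 2-simplex [p,q,r] to [q,r] − [p,r] + [p,q]. For instance
  ∂[1,3,4] = [3,4] − [1,4] + [1,3],
  ∂[0,1,2] = [1,2] − [0,2] + [0,1].
As a 9×6 matrix over Z this has rank 5, with invariant factors (1,1,1,1,1).

Computing H_k = (kernel of ∂_k) / (image of ∂_{k+1}):

  H_0: rank C_0 − rank ∂_1 = 5 − 4 = 1, and the invariant factors of ∂_1 are all 1, so H_0 ≅ Z.
  H_1: rank ker ∂_1 − rank ∂_2 = (9 − 4) − 5 = 0, and the invariant factors of ∂_2 are all 1, so H_1 ≅ 0.
  H_2: rank ker ∂_2 − rank ∂_3 = (6 − 5) − 0 = 1, and there is no ∂_3, so H_2 ≅ Z.

H_0 ≅ Z,  H_1 = 0,  H_2 ≅ Z.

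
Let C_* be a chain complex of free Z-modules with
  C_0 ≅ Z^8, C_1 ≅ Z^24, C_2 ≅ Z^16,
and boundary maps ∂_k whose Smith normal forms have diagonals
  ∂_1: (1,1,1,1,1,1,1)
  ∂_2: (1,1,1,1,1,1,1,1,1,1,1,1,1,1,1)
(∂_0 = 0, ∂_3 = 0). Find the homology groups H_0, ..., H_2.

H_0 = Z,  H_1 = Z^2,  H_2 = Z.

H_0: b_0 = 8 − 0 − 7 = 1; torsion from ∂_1 factors > 1: none. So H_0 = Z.
H_1: b_1 = 24 − 7 − 15 = 2; torsion from ∂_2 factors > 1: none. So H_1 = Z^2.
H_2: b_2 = 16 − 15 − 0 = 1; torsion from ∂_3 factors > 1: none. So H_2 = Z.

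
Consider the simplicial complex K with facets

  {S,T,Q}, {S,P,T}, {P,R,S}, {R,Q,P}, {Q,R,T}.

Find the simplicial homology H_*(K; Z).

H_0 = Z,  H_1 = Z,  H_2 = 0.

Order the vertices as P < Q < R < S < T. Listing each simplex with vertices in this order, K has dimension 2 with simplices:

  0-simplices (5): P, Q, R, S, T
  1-simplices (10): PQ, PR, PS, PT, QR, QS, QT, RS, RT, ST
  2-simplices (5): PQR, PRS, PST, QRT, QST

so the chain groups are C_0 ≅ Z^5, C_1 ≅ Z^10, C_2 ≅ Z^5.

The boundary map ∂_1: C_1 → C_0 sends each edge [p,q] (with p < q) to q − p.
The 5×10 boundary matrix has rank 4 and Smith normal form diag(1,1,1,1).

∂_2: C_2 → C_1 sends each 2-simplex [p,q,r] to [q,r] − [p,r] + [p,q]. For instance
  ∂QST = ST − QT + QS,
  ∂PST = ST − PT + PS.
The resulting 10×5 matrix has rank 5, and its Smith normal form has invariant factors (1,1,1,1,1).

Now H_k = ker ∂_k / im ∂_{k+1}, so:

  H_0: rank C_0 − rank ∂_1 = 5 − 4 = 1, and the invariant factors of ∂_1 are all 1, so H_0 ≅ Z.
  H_1: rank ker ∂_1 − rank ∂_2 = (10 − 4) − 5 = 1, and the invariant factors of ∂_2 are all 1, so H_1 ≅ Z.
  H_2: rank ker ∂_2 − rank ∂_3 = (5 − 5) − 0 = 0, and there is no ∂_3, so H_2 ≅ 0.

As a check, the Euler characteristic is 5 − 10 + 5 = 0, which agrees with 1 − 1 + 0 = 0.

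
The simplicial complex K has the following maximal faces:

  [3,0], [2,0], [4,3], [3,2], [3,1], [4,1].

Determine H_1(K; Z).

Fix the vertex order 0 < 1 < 2 < 3 < 4 and write every simplex with vertices in increasing order. Then dim K = 1 and the simplices of K are:

  0-simplices (5): [0], [1], [2], [3], [4]
  1-simplices (6): [0,2], [0,3], [1,3], [1,4], [2,3], [3,4]

giving chain groups C_0 ≅ Z^5, C_1 ≅ Z^6.

Boundary ∂_1: C_1 → C_0 maps an edge to its endpoints' difference, ∂[p,q] = q − p.
The resulting 5×6 matrix has rank 4, and its Smith normal form has invariant factors (1,1,1,1).

Computing H_k = (kernel of ∂_k) / (image of ∂_{k+1}):

  H_1: rank ker ∂_1 − rank ∂_2 = (6 − 4) − 0 = 2, and there is no ∂_2, so H_1 ≅ Z^2.

(K is a triangulation of a wedge of 2 circles.)

H_1 = Z^2.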